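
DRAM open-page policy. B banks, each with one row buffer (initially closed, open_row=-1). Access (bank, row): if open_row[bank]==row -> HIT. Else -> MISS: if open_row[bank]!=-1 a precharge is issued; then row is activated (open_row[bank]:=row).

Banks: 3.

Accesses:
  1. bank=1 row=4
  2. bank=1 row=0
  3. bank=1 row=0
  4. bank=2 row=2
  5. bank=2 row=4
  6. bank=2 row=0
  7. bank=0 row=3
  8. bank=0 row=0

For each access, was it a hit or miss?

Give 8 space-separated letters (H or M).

Acc 1: bank1 row4 -> MISS (open row4); precharges=0
Acc 2: bank1 row0 -> MISS (open row0); precharges=1
Acc 3: bank1 row0 -> HIT
Acc 4: bank2 row2 -> MISS (open row2); precharges=1
Acc 5: bank2 row4 -> MISS (open row4); precharges=2
Acc 6: bank2 row0 -> MISS (open row0); precharges=3
Acc 7: bank0 row3 -> MISS (open row3); precharges=3
Acc 8: bank0 row0 -> MISS (open row0); precharges=4

Answer: M M H M M M M M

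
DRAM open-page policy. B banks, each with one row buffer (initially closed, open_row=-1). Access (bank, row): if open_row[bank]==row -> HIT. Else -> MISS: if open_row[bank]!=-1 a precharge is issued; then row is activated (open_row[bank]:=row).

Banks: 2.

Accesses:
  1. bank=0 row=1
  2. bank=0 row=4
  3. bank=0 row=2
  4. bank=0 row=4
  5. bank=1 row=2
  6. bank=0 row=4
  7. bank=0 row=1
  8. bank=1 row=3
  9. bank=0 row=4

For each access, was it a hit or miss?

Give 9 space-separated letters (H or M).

Answer: M M M M M H M M M

Derivation:
Acc 1: bank0 row1 -> MISS (open row1); precharges=0
Acc 2: bank0 row4 -> MISS (open row4); precharges=1
Acc 3: bank0 row2 -> MISS (open row2); precharges=2
Acc 4: bank0 row4 -> MISS (open row4); precharges=3
Acc 5: bank1 row2 -> MISS (open row2); precharges=3
Acc 6: bank0 row4 -> HIT
Acc 7: bank0 row1 -> MISS (open row1); precharges=4
Acc 8: bank1 row3 -> MISS (open row3); precharges=5
Acc 9: bank0 row4 -> MISS (open row4); precharges=6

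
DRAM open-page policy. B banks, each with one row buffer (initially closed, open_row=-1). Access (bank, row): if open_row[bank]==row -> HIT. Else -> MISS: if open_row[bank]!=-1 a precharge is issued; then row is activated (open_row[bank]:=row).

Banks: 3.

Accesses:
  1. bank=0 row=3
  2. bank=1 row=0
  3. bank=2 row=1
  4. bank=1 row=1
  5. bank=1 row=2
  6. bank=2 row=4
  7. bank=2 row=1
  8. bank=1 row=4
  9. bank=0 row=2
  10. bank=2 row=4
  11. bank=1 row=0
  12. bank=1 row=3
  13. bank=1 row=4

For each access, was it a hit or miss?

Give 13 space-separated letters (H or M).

Answer: M M M M M M M M M M M M M

Derivation:
Acc 1: bank0 row3 -> MISS (open row3); precharges=0
Acc 2: bank1 row0 -> MISS (open row0); precharges=0
Acc 3: bank2 row1 -> MISS (open row1); precharges=0
Acc 4: bank1 row1 -> MISS (open row1); precharges=1
Acc 5: bank1 row2 -> MISS (open row2); precharges=2
Acc 6: bank2 row4 -> MISS (open row4); precharges=3
Acc 7: bank2 row1 -> MISS (open row1); precharges=4
Acc 8: bank1 row4 -> MISS (open row4); precharges=5
Acc 9: bank0 row2 -> MISS (open row2); precharges=6
Acc 10: bank2 row4 -> MISS (open row4); precharges=7
Acc 11: bank1 row0 -> MISS (open row0); precharges=8
Acc 12: bank1 row3 -> MISS (open row3); precharges=9
Acc 13: bank1 row4 -> MISS (open row4); precharges=10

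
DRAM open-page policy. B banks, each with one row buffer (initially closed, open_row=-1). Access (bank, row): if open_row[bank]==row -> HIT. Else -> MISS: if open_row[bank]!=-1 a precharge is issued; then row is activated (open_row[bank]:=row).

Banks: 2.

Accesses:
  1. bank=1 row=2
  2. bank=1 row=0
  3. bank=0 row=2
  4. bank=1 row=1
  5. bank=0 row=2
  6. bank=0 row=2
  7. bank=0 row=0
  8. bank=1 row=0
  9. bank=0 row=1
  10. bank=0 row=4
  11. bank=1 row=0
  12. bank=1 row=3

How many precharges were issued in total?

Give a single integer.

Acc 1: bank1 row2 -> MISS (open row2); precharges=0
Acc 2: bank1 row0 -> MISS (open row0); precharges=1
Acc 3: bank0 row2 -> MISS (open row2); precharges=1
Acc 4: bank1 row1 -> MISS (open row1); precharges=2
Acc 5: bank0 row2 -> HIT
Acc 6: bank0 row2 -> HIT
Acc 7: bank0 row0 -> MISS (open row0); precharges=3
Acc 8: bank1 row0 -> MISS (open row0); precharges=4
Acc 9: bank0 row1 -> MISS (open row1); precharges=5
Acc 10: bank0 row4 -> MISS (open row4); precharges=6
Acc 11: bank1 row0 -> HIT
Acc 12: bank1 row3 -> MISS (open row3); precharges=7

Answer: 7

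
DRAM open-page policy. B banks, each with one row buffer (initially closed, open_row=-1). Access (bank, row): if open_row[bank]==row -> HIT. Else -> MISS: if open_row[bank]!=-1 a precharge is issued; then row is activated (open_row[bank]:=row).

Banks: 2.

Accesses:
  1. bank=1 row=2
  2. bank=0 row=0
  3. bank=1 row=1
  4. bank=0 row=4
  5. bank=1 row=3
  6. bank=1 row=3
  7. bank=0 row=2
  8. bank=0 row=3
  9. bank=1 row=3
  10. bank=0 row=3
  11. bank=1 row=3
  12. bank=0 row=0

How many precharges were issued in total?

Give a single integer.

Answer: 6

Derivation:
Acc 1: bank1 row2 -> MISS (open row2); precharges=0
Acc 2: bank0 row0 -> MISS (open row0); precharges=0
Acc 3: bank1 row1 -> MISS (open row1); precharges=1
Acc 4: bank0 row4 -> MISS (open row4); precharges=2
Acc 5: bank1 row3 -> MISS (open row3); precharges=3
Acc 6: bank1 row3 -> HIT
Acc 7: bank0 row2 -> MISS (open row2); precharges=4
Acc 8: bank0 row3 -> MISS (open row3); precharges=5
Acc 9: bank1 row3 -> HIT
Acc 10: bank0 row3 -> HIT
Acc 11: bank1 row3 -> HIT
Acc 12: bank0 row0 -> MISS (open row0); precharges=6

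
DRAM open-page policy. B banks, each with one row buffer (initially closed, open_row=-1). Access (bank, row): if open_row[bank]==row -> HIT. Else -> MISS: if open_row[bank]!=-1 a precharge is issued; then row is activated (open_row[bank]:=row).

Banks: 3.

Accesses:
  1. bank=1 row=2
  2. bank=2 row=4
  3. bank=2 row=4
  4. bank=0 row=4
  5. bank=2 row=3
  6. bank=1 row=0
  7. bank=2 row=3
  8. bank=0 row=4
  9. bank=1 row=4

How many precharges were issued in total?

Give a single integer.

Answer: 3

Derivation:
Acc 1: bank1 row2 -> MISS (open row2); precharges=0
Acc 2: bank2 row4 -> MISS (open row4); precharges=0
Acc 3: bank2 row4 -> HIT
Acc 4: bank0 row4 -> MISS (open row4); precharges=0
Acc 5: bank2 row3 -> MISS (open row3); precharges=1
Acc 6: bank1 row0 -> MISS (open row0); precharges=2
Acc 7: bank2 row3 -> HIT
Acc 8: bank0 row4 -> HIT
Acc 9: bank1 row4 -> MISS (open row4); precharges=3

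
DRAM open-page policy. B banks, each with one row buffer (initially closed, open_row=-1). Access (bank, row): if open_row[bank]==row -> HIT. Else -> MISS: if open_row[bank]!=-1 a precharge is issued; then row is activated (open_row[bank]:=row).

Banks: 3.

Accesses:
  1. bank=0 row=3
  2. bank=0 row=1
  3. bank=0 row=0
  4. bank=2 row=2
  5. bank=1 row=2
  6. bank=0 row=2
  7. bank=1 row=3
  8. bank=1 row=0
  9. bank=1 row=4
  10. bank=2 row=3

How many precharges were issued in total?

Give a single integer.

Answer: 7

Derivation:
Acc 1: bank0 row3 -> MISS (open row3); precharges=0
Acc 2: bank0 row1 -> MISS (open row1); precharges=1
Acc 3: bank0 row0 -> MISS (open row0); precharges=2
Acc 4: bank2 row2 -> MISS (open row2); precharges=2
Acc 5: bank1 row2 -> MISS (open row2); precharges=2
Acc 6: bank0 row2 -> MISS (open row2); precharges=3
Acc 7: bank1 row3 -> MISS (open row3); precharges=4
Acc 8: bank1 row0 -> MISS (open row0); precharges=5
Acc 9: bank1 row4 -> MISS (open row4); precharges=6
Acc 10: bank2 row3 -> MISS (open row3); precharges=7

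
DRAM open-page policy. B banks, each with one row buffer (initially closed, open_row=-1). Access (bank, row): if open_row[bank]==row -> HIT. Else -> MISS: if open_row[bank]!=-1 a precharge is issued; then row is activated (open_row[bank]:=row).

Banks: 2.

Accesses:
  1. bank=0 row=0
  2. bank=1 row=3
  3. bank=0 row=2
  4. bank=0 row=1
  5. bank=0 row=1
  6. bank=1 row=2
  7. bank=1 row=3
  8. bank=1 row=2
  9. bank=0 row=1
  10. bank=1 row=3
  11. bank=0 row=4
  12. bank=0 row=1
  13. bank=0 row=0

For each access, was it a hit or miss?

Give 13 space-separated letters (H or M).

Acc 1: bank0 row0 -> MISS (open row0); precharges=0
Acc 2: bank1 row3 -> MISS (open row3); precharges=0
Acc 3: bank0 row2 -> MISS (open row2); precharges=1
Acc 4: bank0 row1 -> MISS (open row1); precharges=2
Acc 5: bank0 row1 -> HIT
Acc 6: bank1 row2 -> MISS (open row2); precharges=3
Acc 7: bank1 row3 -> MISS (open row3); precharges=4
Acc 8: bank1 row2 -> MISS (open row2); precharges=5
Acc 9: bank0 row1 -> HIT
Acc 10: bank1 row3 -> MISS (open row3); precharges=6
Acc 11: bank0 row4 -> MISS (open row4); precharges=7
Acc 12: bank0 row1 -> MISS (open row1); precharges=8
Acc 13: bank0 row0 -> MISS (open row0); precharges=9

Answer: M M M M H M M M H M M M M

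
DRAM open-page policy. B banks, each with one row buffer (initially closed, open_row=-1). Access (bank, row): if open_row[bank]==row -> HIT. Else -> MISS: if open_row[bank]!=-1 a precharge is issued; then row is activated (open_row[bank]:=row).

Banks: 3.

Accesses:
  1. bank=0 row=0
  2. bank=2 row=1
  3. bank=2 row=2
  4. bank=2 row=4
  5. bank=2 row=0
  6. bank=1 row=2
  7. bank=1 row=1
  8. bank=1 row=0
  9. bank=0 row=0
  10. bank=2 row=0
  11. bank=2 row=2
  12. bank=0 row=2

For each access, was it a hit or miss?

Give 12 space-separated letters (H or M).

Answer: M M M M M M M M H H M M

Derivation:
Acc 1: bank0 row0 -> MISS (open row0); precharges=0
Acc 2: bank2 row1 -> MISS (open row1); precharges=0
Acc 3: bank2 row2 -> MISS (open row2); precharges=1
Acc 4: bank2 row4 -> MISS (open row4); precharges=2
Acc 5: bank2 row0 -> MISS (open row0); precharges=3
Acc 6: bank1 row2 -> MISS (open row2); precharges=3
Acc 7: bank1 row1 -> MISS (open row1); precharges=4
Acc 8: bank1 row0 -> MISS (open row0); precharges=5
Acc 9: bank0 row0 -> HIT
Acc 10: bank2 row0 -> HIT
Acc 11: bank2 row2 -> MISS (open row2); precharges=6
Acc 12: bank0 row2 -> MISS (open row2); precharges=7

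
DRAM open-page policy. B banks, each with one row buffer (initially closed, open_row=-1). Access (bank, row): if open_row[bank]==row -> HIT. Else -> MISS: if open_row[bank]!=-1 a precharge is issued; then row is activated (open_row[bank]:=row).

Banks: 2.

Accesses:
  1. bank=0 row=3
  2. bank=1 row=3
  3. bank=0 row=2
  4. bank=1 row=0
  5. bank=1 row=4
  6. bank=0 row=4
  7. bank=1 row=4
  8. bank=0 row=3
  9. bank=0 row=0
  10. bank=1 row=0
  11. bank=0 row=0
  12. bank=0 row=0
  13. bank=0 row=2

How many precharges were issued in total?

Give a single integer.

Acc 1: bank0 row3 -> MISS (open row3); precharges=0
Acc 2: bank1 row3 -> MISS (open row3); precharges=0
Acc 3: bank0 row2 -> MISS (open row2); precharges=1
Acc 4: bank1 row0 -> MISS (open row0); precharges=2
Acc 5: bank1 row4 -> MISS (open row4); precharges=3
Acc 6: bank0 row4 -> MISS (open row4); precharges=4
Acc 7: bank1 row4 -> HIT
Acc 8: bank0 row3 -> MISS (open row3); precharges=5
Acc 9: bank0 row0 -> MISS (open row0); precharges=6
Acc 10: bank1 row0 -> MISS (open row0); precharges=7
Acc 11: bank0 row0 -> HIT
Acc 12: bank0 row0 -> HIT
Acc 13: bank0 row2 -> MISS (open row2); precharges=8

Answer: 8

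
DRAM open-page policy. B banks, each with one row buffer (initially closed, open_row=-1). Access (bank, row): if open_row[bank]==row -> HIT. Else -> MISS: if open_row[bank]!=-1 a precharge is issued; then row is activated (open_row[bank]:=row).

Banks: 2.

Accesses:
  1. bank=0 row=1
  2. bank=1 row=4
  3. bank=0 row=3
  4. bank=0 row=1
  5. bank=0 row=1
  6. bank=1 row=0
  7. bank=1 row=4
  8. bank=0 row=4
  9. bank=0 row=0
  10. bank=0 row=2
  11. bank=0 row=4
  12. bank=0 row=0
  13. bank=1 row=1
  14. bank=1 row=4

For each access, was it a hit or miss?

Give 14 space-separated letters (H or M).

Acc 1: bank0 row1 -> MISS (open row1); precharges=0
Acc 2: bank1 row4 -> MISS (open row4); precharges=0
Acc 3: bank0 row3 -> MISS (open row3); precharges=1
Acc 4: bank0 row1 -> MISS (open row1); precharges=2
Acc 5: bank0 row1 -> HIT
Acc 6: bank1 row0 -> MISS (open row0); precharges=3
Acc 7: bank1 row4 -> MISS (open row4); precharges=4
Acc 8: bank0 row4 -> MISS (open row4); precharges=5
Acc 9: bank0 row0 -> MISS (open row0); precharges=6
Acc 10: bank0 row2 -> MISS (open row2); precharges=7
Acc 11: bank0 row4 -> MISS (open row4); precharges=8
Acc 12: bank0 row0 -> MISS (open row0); precharges=9
Acc 13: bank1 row1 -> MISS (open row1); precharges=10
Acc 14: bank1 row4 -> MISS (open row4); precharges=11

Answer: M M M M H M M M M M M M M M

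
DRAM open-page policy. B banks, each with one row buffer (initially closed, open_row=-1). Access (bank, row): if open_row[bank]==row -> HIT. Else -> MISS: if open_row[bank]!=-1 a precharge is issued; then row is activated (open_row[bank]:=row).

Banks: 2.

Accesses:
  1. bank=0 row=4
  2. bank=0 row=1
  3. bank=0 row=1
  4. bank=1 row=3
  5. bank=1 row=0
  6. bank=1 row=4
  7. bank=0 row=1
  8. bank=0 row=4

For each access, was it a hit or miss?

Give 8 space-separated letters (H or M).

Acc 1: bank0 row4 -> MISS (open row4); precharges=0
Acc 2: bank0 row1 -> MISS (open row1); precharges=1
Acc 3: bank0 row1 -> HIT
Acc 4: bank1 row3 -> MISS (open row3); precharges=1
Acc 5: bank1 row0 -> MISS (open row0); precharges=2
Acc 6: bank1 row4 -> MISS (open row4); precharges=3
Acc 7: bank0 row1 -> HIT
Acc 8: bank0 row4 -> MISS (open row4); precharges=4

Answer: M M H M M M H M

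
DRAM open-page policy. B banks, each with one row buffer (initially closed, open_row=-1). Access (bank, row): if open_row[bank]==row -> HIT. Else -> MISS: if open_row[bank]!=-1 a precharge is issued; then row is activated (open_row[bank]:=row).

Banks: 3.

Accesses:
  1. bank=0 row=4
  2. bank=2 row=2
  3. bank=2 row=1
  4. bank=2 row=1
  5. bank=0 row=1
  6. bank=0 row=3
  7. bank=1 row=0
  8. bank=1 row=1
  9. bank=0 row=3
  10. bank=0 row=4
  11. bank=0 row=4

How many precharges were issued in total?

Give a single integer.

Acc 1: bank0 row4 -> MISS (open row4); precharges=0
Acc 2: bank2 row2 -> MISS (open row2); precharges=0
Acc 3: bank2 row1 -> MISS (open row1); precharges=1
Acc 4: bank2 row1 -> HIT
Acc 5: bank0 row1 -> MISS (open row1); precharges=2
Acc 6: bank0 row3 -> MISS (open row3); precharges=3
Acc 7: bank1 row0 -> MISS (open row0); precharges=3
Acc 8: bank1 row1 -> MISS (open row1); precharges=4
Acc 9: bank0 row3 -> HIT
Acc 10: bank0 row4 -> MISS (open row4); precharges=5
Acc 11: bank0 row4 -> HIT

Answer: 5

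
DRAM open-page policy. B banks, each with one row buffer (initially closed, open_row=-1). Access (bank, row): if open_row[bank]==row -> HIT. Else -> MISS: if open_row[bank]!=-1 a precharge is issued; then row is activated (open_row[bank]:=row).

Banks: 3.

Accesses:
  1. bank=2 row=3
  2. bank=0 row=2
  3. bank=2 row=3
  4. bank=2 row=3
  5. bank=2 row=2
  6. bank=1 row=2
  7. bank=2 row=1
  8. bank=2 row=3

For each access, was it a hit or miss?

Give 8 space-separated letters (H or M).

Acc 1: bank2 row3 -> MISS (open row3); precharges=0
Acc 2: bank0 row2 -> MISS (open row2); precharges=0
Acc 3: bank2 row3 -> HIT
Acc 4: bank2 row3 -> HIT
Acc 5: bank2 row2 -> MISS (open row2); precharges=1
Acc 6: bank1 row2 -> MISS (open row2); precharges=1
Acc 7: bank2 row1 -> MISS (open row1); precharges=2
Acc 8: bank2 row3 -> MISS (open row3); precharges=3

Answer: M M H H M M M M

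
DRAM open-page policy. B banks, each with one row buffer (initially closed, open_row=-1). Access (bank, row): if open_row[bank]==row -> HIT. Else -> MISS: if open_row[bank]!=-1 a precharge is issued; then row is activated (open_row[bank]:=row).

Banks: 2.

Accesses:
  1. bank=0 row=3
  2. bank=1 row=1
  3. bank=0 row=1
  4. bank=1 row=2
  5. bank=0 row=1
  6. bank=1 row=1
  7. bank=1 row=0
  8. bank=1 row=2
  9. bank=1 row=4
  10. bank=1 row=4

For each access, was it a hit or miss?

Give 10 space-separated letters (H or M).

Answer: M M M M H M M M M H

Derivation:
Acc 1: bank0 row3 -> MISS (open row3); precharges=0
Acc 2: bank1 row1 -> MISS (open row1); precharges=0
Acc 3: bank0 row1 -> MISS (open row1); precharges=1
Acc 4: bank1 row2 -> MISS (open row2); precharges=2
Acc 5: bank0 row1 -> HIT
Acc 6: bank1 row1 -> MISS (open row1); precharges=3
Acc 7: bank1 row0 -> MISS (open row0); precharges=4
Acc 8: bank1 row2 -> MISS (open row2); precharges=5
Acc 9: bank1 row4 -> MISS (open row4); precharges=6
Acc 10: bank1 row4 -> HIT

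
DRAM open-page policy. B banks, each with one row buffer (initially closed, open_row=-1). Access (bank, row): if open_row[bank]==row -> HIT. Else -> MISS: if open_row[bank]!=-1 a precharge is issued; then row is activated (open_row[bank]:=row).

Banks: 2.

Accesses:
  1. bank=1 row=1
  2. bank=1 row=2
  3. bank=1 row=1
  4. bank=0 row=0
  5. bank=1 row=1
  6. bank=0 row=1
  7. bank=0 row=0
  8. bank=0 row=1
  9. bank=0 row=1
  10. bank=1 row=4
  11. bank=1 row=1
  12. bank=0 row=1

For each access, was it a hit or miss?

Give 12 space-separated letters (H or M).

Acc 1: bank1 row1 -> MISS (open row1); precharges=0
Acc 2: bank1 row2 -> MISS (open row2); precharges=1
Acc 3: bank1 row1 -> MISS (open row1); precharges=2
Acc 4: bank0 row0 -> MISS (open row0); precharges=2
Acc 5: bank1 row1 -> HIT
Acc 6: bank0 row1 -> MISS (open row1); precharges=3
Acc 7: bank0 row0 -> MISS (open row0); precharges=4
Acc 8: bank0 row1 -> MISS (open row1); precharges=5
Acc 9: bank0 row1 -> HIT
Acc 10: bank1 row4 -> MISS (open row4); precharges=6
Acc 11: bank1 row1 -> MISS (open row1); precharges=7
Acc 12: bank0 row1 -> HIT

Answer: M M M M H M M M H M M H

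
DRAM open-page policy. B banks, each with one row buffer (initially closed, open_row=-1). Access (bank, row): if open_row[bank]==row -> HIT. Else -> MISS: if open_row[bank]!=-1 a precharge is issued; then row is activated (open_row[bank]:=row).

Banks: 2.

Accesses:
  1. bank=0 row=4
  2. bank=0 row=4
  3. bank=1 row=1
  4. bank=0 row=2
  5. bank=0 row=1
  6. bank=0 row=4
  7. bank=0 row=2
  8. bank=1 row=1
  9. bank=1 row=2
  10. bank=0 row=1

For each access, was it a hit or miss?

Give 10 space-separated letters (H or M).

Answer: M H M M M M M H M M

Derivation:
Acc 1: bank0 row4 -> MISS (open row4); precharges=0
Acc 2: bank0 row4 -> HIT
Acc 3: bank1 row1 -> MISS (open row1); precharges=0
Acc 4: bank0 row2 -> MISS (open row2); precharges=1
Acc 5: bank0 row1 -> MISS (open row1); precharges=2
Acc 6: bank0 row4 -> MISS (open row4); precharges=3
Acc 7: bank0 row2 -> MISS (open row2); precharges=4
Acc 8: bank1 row1 -> HIT
Acc 9: bank1 row2 -> MISS (open row2); precharges=5
Acc 10: bank0 row1 -> MISS (open row1); precharges=6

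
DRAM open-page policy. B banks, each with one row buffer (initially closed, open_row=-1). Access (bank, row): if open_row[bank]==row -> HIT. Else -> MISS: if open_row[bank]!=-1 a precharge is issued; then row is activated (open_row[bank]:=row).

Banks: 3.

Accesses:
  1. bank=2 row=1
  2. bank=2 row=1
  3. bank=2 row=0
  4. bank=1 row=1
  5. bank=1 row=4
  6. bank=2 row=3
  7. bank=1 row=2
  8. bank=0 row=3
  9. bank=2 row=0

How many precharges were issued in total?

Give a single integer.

Acc 1: bank2 row1 -> MISS (open row1); precharges=0
Acc 2: bank2 row1 -> HIT
Acc 3: bank2 row0 -> MISS (open row0); precharges=1
Acc 4: bank1 row1 -> MISS (open row1); precharges=1
Acc 5: bank1 row4 -> MISS (open row4); precharges=2
Acc 6: bank2 row3 -> MISS (open row3); precharges=3
Acc 7: bank1 row2 -> MISS (open row2); precharges=4
Acc 8: bank0 row3 -> MISS (open row3); precharges=4
Acc 9: bank2 row0 -> MISS (open row0); precharges=5

Answer: 5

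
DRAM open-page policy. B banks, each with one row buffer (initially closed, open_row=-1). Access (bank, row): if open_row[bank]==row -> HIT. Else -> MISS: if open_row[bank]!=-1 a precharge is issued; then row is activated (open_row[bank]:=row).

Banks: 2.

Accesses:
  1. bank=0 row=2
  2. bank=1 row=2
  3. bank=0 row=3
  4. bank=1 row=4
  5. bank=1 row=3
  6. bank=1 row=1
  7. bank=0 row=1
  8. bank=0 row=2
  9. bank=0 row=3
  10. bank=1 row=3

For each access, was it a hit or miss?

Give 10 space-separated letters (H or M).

Answer: M M M M M M M M M M

Derivation:
Acc 1: bank0 row2 -> MISS (open row2); precharges=0
Acc 2: bank1 row2 -> MISS (open row2); precharges=0
Acc 3: bank0 row3 -> MISS (open row3); precharges=1
Acc 4: bank1 row4 -> MISS (open row4); precharges=2
Acc 5: bank1 row3 -> MISS (open row3); precharges=3
Acc 6: bank1 row1 -> MISS (open row1); precharges=4
Acc 7: bank0 row1 -> MISS (open row1); precharges=5
Acc 8: bank0 row2 -> MISS (open row2); precharges=6
Acc 9: bank0 row3 -> MISS (open row3); precharges=7
Acc 10: bank1 row3 -> MISS (open row3); precharges=8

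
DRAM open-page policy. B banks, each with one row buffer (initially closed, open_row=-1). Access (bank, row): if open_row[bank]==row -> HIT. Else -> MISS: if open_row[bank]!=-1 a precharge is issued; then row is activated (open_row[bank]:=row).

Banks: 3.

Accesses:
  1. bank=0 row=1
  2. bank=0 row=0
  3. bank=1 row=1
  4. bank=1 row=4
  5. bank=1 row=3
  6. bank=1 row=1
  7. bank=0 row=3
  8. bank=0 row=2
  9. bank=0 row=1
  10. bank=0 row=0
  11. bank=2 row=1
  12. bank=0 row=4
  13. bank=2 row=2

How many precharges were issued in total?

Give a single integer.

Answer: 10

Derivation:
Acc 1: bank0 row1 -> MISS (open row1); precharges=0
Acc 2: bank0 row0 -> MISS (open row0); precharges=1
Acc 3: bank1 row1 -> MISS (open row1); precharges=1
Acc 4: bank1 row4 -> MISS (open row4); precharges=2
Acc 5: bank1 row3 -> MISS (open row3); precharges=3
Acc 6: bank1 row1 -> MISS (open row1); precharges=4
Acc 7: bank0 row3 -> MISS (open row3); precharges=5
Acc 8: bank0 row2 -> MISS (open row2); precharges=6
Acc 9: bank0 row1 -> MISS (open row1); precharges=7
Acc 10: bank0 row0 -> MISS (open row0); precharges=8
Acc 11: bank2 row1 -> MISS (open row1); precharges=8
Acc 12: bank0 row4 -> MISS (open row4); precharges=9
Acc 13: bank2 row2 -> MISS (open row2); precharges=10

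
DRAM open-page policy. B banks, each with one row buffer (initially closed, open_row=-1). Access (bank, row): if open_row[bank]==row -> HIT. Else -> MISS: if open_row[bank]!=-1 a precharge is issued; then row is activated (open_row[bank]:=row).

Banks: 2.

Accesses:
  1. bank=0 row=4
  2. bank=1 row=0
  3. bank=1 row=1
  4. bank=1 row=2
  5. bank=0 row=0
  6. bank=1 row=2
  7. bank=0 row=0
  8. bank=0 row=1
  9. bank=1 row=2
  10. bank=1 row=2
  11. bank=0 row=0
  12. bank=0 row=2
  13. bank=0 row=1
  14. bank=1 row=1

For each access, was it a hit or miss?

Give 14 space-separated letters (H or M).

Answer: M M M M M H H M H H M M M M

Derivation:
Acc 1: bank0 row4 -> MISS (open row4); precharges=0
Acc 2: bank1 row0 -> MISS (open row0); precharges=0
Acc 3: bank1 row1 -> MISS (open row1); precharges=1
Acc 4: bank1 row2 -> MISS (open row2); precharges=2
Acc 5: bank0 row0 -> MISS (open row0); precharges=3
Acc 6: bank1 row2 -> HIT
Acc 7: bank0 row0 -> HIT
Acc 8: bank0 row1 -> MISS (open row1); precharges=4
Acc 9: bank1 row2 -> HIT
Acc 10: bank1 row2 -> HIT
Acc 11: bank0 row0 -> MISS (open row0); precharges=5
Acc 12: bank0 row2 -> MISS (open row2); precharges=6
Acc 13: bank0 row1 -> MISS (open row1); precharges=7
Acc 14: bank1 row1 -> MISS (open row1); precharges=8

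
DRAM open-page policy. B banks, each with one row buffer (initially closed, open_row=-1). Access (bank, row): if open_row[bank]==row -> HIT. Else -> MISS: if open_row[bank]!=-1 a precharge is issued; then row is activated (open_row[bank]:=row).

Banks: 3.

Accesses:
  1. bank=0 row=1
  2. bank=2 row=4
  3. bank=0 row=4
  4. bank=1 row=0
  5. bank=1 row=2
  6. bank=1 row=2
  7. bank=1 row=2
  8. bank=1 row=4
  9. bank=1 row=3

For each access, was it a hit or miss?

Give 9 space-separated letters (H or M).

Acc 1: bank0 row1 -> MISS (open row1); precharges=0
Acc 2: bank2 row4 -> MISS (open row4); precharges=0
Acc 3: bank0 row4 -> MISS (open row4); precharges=1
Acc 4: bank1 row0 -> MISS (open row0); precharges=1
Acc 5: bank1 row2 -> MISS (open row2); precharges=2
Acc 6: bank1 row2 -> HIT
Acc 7: bank1 row2 -> HIT
Acc 8: bank1 row4 -> MISS (open row4); precharges=3
Acc 9: bank1 row3 -> MISS (open row3); precharges=4

Answer: M M M M M H H M M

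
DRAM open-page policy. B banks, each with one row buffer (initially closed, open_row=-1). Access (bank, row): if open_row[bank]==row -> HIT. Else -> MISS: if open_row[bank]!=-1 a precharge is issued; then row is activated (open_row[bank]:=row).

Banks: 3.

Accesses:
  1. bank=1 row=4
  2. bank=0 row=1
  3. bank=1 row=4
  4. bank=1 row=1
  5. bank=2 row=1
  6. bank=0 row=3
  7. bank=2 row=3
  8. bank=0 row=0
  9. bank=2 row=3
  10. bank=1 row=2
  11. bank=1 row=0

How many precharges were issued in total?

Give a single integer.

Answer: 6

Derivation:
Acc 1: bank1 row4 -> MISS (open row4); precharges=0
Acc 2: bank0 row1 -> MISS (open row1); precharges=0
Acc 3: bank1 row4 -> HIT
Acc 4: bank1 row1 -> MISS (open row1); precharges=1
Acc 5: bank2 row1 -> MISS (open row1); precharges=1
Acc 6: bank0 row3 -> MISS (open row3); precharges=2
Acc 7: bank2 row3 -> MISS (open row3); precharges=3
Acc 8: bank0 row0 -> MISS (open row0); precharges=4
Acc 9: bank2 row3 -> HIT
Acc 10: bank1 row2 -> MISS (open row2); precharges=5
Acc 11: bank1 row0 -> MISS (open row0); precharges=6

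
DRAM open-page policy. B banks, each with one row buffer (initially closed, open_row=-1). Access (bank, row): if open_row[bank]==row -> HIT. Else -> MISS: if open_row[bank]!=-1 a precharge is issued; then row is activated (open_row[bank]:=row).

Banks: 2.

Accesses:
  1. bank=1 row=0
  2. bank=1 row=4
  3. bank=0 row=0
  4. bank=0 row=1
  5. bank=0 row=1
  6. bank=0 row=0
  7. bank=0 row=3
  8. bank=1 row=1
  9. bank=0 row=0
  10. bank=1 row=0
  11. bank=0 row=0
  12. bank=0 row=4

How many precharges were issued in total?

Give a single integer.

Answer: 8

Derivation:
Acc 1: bank1 row0 -> MISS (open row0); precharges=0
Acc 2: bank1 row4 -> MISS (open row4); precharges=1
Acc 3: bank0 row0 -> MISS (open row0); precharges=1
Acc 4: bank0 row1 -> MISS (open row1); precharges=2
Acc 5: bank0 row1 -> HIT
Acc 6: bank0 row0 -> MISS (open row0); precharges=3
Acc 7: bank0 row3 -> MISS (open row3); precharges=4
Acc 8: bank1 row1 -> MISS (open row1); precharges=5
Acc 9: bank0 row0 -> MISS (open row0); precharges=6
Acc 10: bank1 row0 -> MISS (open row0); precharges=7
Acc 11: bank0 row0 -> HIT
Acc 12: bank0 row4 -> MISS (open row4); precharges=8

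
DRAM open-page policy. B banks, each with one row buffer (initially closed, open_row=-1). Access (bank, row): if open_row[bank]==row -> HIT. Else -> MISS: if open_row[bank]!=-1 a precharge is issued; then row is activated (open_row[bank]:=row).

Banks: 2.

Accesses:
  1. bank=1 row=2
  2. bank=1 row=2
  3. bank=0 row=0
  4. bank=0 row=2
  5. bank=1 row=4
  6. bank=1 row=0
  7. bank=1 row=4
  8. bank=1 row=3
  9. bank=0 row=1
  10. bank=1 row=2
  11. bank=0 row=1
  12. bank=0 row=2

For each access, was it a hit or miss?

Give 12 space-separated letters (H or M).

Answer: M H M M M M M M M M H M

Derivation:
Acc 1: bank1 row2 -> MISS (open row2); precharges=0
Acc 2: bank1 row2 -> HIT
Acc 3: bank0 row0 -> MISS (open row0); precharges=0
Acc 4: bank0 row2 -> MISS (open row2); precharges=1
Acc 5: bank1 row4 -> MISS (open row4); precharges=2
Acc 6: bank1 row0 -> MISS (open row0); precharges=3
Acc 7: bank1 row4 -> MISS (open row4); precharges=4
Acc 8: bank1 row3 -> MISS (open row3); precharges=5
Acc 9: bank0 row1 -> MISS (open row1); precharges=6
Acc 10: bank1 row2 -> MISS (open row2); precharges=7
Acc 11: bank0 row1 -> HIT
Acc 12: bank0 row2 -> MISS (open row2); precharges=8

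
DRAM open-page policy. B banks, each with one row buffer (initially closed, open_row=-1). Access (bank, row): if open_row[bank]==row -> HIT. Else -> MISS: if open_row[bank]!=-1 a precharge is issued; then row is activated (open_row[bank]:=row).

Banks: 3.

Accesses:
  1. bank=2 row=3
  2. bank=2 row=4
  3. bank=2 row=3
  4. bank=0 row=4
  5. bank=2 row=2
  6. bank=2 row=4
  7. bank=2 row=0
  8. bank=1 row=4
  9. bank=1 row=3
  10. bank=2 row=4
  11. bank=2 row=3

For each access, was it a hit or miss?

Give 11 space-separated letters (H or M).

Acc 1: bank2 row3 -> MISS (open row3); precharges=0
Acc 2: bank2 row4 -> MISS (open row4); precharges=1
Acc 3: bank2 row3 -> MISS (open row3); precharges=2
Acc 4: bank0 row4 -> MISS (open row4); precharges=2
Acc 5: bank2 row2 -> MISS (open row2); precharges=3
Acc 6: bank2 row4 -> MISS (open row4); precharges=4
Acc 7: bank2 row0 -> MISS (open row0); precharges=5
Acc 8: bank1 row4 -> MISS (open row4); precharges=5
Acc 9: bank1 row3 -> MISS (open row3); precharges=6
Acc 10: bank2 row4 -> MISS (open row4); precharges=7
Acc 11: bank2 row3 -> MISS (open row3); precharges=8

Answer: M M M M M M M M M M M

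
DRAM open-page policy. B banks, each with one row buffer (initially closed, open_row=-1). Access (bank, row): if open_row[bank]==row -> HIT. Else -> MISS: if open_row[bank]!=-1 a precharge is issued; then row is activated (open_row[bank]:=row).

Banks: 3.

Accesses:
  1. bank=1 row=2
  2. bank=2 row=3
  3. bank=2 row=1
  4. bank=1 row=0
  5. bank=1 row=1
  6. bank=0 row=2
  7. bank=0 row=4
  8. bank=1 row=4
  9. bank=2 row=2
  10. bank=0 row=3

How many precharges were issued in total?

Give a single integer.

Answer: 7

Derivation:
Acc 1: bank1 row2 -> MISS (open row2); precharges=0
Acc 2: bank2 row3 -> MISS (open row3); precharges=0
Acc 3: bank2 row1 -> MISS (open row1); precharges=1
Acc 4: bank1 row0 -> MISS (open row0); precharges=2
Acc 5: bank1 row1 -> MISS (open row1); precharges=3
Acc 6: bank0 row2 -> MISS (open row2); precharges=3
Acc 7: bank0 row4 -> MISS (open row4); precharges=4
Acc 8: bank1 row4 -> MISS (open row4); precharges=5
Acc 9: bank2 row2 -> MISS (open row2); precharges=6
Acc 10: bank0 row3 -> MISS (open row3); precharges=7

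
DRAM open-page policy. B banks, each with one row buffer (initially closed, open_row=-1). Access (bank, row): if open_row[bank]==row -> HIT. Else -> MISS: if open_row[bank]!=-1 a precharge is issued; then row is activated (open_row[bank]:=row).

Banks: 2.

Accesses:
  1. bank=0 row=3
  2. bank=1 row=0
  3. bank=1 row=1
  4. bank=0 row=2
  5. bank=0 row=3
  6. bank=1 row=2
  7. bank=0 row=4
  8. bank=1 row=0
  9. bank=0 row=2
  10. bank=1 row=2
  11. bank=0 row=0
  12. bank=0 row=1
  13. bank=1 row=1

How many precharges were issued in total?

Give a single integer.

Acc 1: bank0 row3 -> MISS (open row3); precharges=0
Acc 2: bank1 row0 -> MISS (open row0); precharges=0
Acc 3: bank1 row1 -> MISS (open row1); precharges=1
Acc 4: bank0 row2 -> MISS (open row2); precharges=2
Acc 5: bank0 row3 -> MISS (open row3); precharges=3
Acc 6: bank1 row2 -> MISS (open row2); precharges=4
Acc 7: bank0 row4 -> MISS (open row4); precharges=5
Acc 8: bank1 row0 -> MISS (open row0); precharges=6
Acc 9: bank0 row2 -> MISS (open row2); precharges=7
Acc 10: bank1 row2 -> MISS (open row2); precharges=8
Acc 11: bank0 row0 -> MISS (open row0); precharges=9
Acc 12: bank0 row1 -> MISS (open row1); precharges=10
Acc 13: bank1 row1 -> MISS (open row1); precharges=11

Answer: 11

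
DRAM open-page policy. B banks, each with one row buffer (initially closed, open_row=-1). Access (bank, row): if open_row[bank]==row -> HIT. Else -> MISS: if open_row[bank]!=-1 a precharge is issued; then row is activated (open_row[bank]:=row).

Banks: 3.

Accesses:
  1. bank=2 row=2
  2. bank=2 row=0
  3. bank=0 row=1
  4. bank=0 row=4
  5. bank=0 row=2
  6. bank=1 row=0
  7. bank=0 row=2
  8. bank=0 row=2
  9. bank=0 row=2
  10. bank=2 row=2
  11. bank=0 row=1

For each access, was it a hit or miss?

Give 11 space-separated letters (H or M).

Answer: M M M M M M H H H M M

Derivation:
Acc 1: bank2 row2 -> MISS (open row2); precharges=0
Acc 2: bank2 row0 -> MISS (open row0); precharges=1
Acc 3: bank0 row1 -> MISS (open row1); precharges=1
Acc 4: bank0 row4 -> MISS (open row4); precharges=2
Acc 5: bank0 row2 -> MISS (open row2); precharges=3
Acc 6: bank1 row0 -> MISS (open row0); precharges=3
Acc 7: bank0 row2 -> HIT
Acc 8: bank0 row2 -> HIT
Acc 9: bank0 row2 -> HIT
Acc 10: bank2 row2 -> MISS (open row2); precharges=4
Acc 11: bank0 row1 -> MISS (open row1); precharges=5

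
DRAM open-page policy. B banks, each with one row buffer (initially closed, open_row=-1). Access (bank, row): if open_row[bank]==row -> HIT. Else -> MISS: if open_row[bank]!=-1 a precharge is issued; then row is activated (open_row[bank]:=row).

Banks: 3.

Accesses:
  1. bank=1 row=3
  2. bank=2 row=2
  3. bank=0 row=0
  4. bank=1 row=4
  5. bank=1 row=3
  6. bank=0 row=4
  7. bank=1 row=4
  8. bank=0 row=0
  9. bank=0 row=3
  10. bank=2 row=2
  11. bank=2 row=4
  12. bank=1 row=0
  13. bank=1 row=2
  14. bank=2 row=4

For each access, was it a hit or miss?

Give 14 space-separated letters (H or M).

Answer: M M M M M M M M M H M M M H

Derivation:
Acc 1: bank1 row3 -> MISS (open row3); precharges=0
Acc 2: bank2 row2 -> MISS (open row2); precharges=0
Acc 3: bank0 row0 -> MISS (open row0); precharges=0
Acc 4: bank1 row4 -> MISS (open row4); precharges=1
Acc 5: bank1 row3 -> MISS (open row3); precharges=2
Acc 6: bank0 row4 -> MISS (open row4); precharges=3
Acc 7: bank1 row4 -> MISS (open row4); precharges=4
Acc 8: bank0 row0 -> MISS (open row0); precharges=5
Acc 9: bank0 row3 -> MISS (open row3); precharges=6
Acc 10: bank2 row2 -> HIT
Acc 11: bank2 row4 -> MISS (open row4); precharges=7
Acc 12: bank1 row0 -> MISS (open row0); precharges=8
Acc 13: bank1 row2 -> MISS (open row2); precharges=9
Acc 14: bank2 row4 -> HIT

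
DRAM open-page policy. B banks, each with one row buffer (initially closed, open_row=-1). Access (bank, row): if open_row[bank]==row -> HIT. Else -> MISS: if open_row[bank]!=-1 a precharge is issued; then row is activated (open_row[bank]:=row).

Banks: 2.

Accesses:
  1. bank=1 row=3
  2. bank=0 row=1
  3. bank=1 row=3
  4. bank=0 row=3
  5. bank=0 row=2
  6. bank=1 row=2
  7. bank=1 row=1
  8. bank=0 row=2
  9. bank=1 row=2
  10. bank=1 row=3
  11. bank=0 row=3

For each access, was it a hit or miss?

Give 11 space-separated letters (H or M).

Acc 1: bank1 row3 -> MISS (open row3); precharges=0
Acc 2: bank0 row1 -> MISS (open row1); precharges=0
Acc 3: bank1 row3 -> HIT
Acc 4: bank0 row3 -> MISS (open row3); precharges=1
Acc 5: bank0 row2 -> MISS (open row2); precharges=2
Acc 6: bank1 row2 -> MISS (open row2); precharges=3
Acc 7: bank1 row1 -> MISS (open row1); precharges=4
Acc 8: bank0 row2 -> HIT
Acc 9: bank1 row2 -> MISS (open row2); precharges=5
Acc 10: bank1 row3 -> MISS (open row3); precharges=6
Acc 11: bank0 row3 -> MISS (open row3); precharges=7

Answer: M M H M M M M H M M M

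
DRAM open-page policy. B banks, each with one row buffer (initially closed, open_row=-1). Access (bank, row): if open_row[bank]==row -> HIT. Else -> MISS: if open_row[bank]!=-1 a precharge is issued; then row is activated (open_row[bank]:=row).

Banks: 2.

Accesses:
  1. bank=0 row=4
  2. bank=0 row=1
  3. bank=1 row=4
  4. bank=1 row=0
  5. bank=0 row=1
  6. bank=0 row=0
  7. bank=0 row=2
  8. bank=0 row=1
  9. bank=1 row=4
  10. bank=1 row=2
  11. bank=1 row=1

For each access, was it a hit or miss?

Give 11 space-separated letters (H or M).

Acc 1: bank0 row4 -> MISS (open row4); precharges=0
Acc 2: bank0 row1 -> MISS (open row1); precharges=1
Acc 3: bank1 row4 -> MISS (open row4); precharges=1
Acc 4: bank1 row0 -> MISS (open row0); precharges=2
Acc 5: bank0 row1 -> HIT
Acc 6: bank0 row0 -> MISS (open row0); precharges=3
Acc 7: bank0 row2 -> MISS (open row2); precharges=4
Acc 8: bank0 row1 -> MISS (open row1); precharges=5
Acc 9: bank1 row4 -> MISS (open row4); precharges=6
Acc 10: bank1 row2 -> MISS (open row2); precharges=7
Acc 11: bank1 row1 -> MISS (open row1); precharges=8

Answer: M M M M H M M M M M M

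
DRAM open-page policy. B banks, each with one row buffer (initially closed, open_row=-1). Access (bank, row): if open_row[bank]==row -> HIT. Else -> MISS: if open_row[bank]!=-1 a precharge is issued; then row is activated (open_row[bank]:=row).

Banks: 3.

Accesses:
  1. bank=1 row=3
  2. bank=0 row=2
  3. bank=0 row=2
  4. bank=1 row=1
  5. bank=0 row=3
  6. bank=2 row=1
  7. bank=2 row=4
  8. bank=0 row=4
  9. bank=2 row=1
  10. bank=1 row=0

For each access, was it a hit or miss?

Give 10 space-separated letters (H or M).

Answer: M M H M M M M M M M

Derivation:
Acc 1: bank1 row3 -> MISS (open row3); precharges=0
Acc 2: bank0 row2 -> MISS (open row2); precharges=0
Acc 3: bank0 row2 -> HIT
Acc 4: bank1 row1 -> MISS (open row1); precharges=1
Acc 5: bank0 row3 -> MISS (open row3); precharges=2
Acc 6: bank2 row1 -> MISS (open row1); precharges=2
Acc 7: bank2 row4 -> MISS (open row4); precharges=3
Acc 8: bank0 row4 -> MISS (open row4); precharges=4
Acc 9: bank2 row1 -> MISS (open row1); precharges=5
Acc 10: bank1 row0 -> MISS (open row0); precharges=6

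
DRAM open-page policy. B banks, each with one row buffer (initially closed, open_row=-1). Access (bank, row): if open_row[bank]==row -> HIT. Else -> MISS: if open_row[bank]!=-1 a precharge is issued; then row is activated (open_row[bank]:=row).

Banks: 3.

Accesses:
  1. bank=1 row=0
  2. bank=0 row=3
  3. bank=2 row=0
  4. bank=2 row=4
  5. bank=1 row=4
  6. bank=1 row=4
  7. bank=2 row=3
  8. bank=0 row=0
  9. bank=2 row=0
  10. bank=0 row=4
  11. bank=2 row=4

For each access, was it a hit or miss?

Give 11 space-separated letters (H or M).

Acc 1: bank1 row0 -> MISS (open row0); precharges=0
Acc 2: bank0 row3 -> MISS (open row3); precharges=0
Acc 3: bank2 row0 -> MISS (open row0); precharges=0
Acc 4: bank2 row4 -> MISS (open row4); precharges=1
Acc 5: bank1 row4 -> MISS (open row4); precharges=2
Acc 6: bank1 row4 -> HIT
Acc 7: bank2 row3 -> MISS (open row3); precharges=3
Acc 8: bank0 row0 -> MISS (open row0); precharges=4
Acc 9: bank2 row0 -> MISS (open row0); precharges=5
Acc 10: bank0 row4 -> MISS (open row4); precharges=6
Acc 11: bank2 row4 -> MISS (open row4); precharges=7

Answer: M M M M M H M M M M M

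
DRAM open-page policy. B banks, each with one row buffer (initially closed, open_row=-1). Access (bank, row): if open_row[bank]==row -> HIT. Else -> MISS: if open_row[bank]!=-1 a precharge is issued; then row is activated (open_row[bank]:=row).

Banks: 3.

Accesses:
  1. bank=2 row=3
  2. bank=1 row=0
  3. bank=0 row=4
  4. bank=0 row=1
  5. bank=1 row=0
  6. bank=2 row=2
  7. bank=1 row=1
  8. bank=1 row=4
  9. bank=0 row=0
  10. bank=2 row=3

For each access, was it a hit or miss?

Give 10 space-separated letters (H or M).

Answer: M M M M H M M M M M

Derivation:
Acc 1: bank2 row3 -> MISS (open row3); precharges=0
Acc 2: bank1 row0 -> MISS (open row0); precharges=0
Acc 3: bank0 row4 -> MISS (open row4); precharges=0
Acc 4: bank0 row1 -> MISS (open row1); precharges=1
Acc 5: bank1 row0 -> HIT
Acc 6: bank2 row2 -> MISS (open row2); precharges=2
Acc 7: bank1 row1 -> MISS (open row1); precharges=3
Acc 8: bank1 row4 -> MISS (open row4); precharges=4
Acc 9: bank0 row0 -> MISS (open row0); precharges=5
Acc 10: bank2 row3 -> MISS (open row3); precharges=6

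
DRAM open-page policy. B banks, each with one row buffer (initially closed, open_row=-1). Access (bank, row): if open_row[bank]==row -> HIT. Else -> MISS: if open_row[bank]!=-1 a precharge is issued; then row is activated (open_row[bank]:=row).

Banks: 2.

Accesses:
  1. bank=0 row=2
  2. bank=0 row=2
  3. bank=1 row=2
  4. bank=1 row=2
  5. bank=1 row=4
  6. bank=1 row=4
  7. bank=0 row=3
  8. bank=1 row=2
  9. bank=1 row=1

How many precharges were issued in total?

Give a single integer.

Answer: 4

Derivation:
Acc 1: bank0 row2 -> MISS (open row2); precharges=0
Acc 2: bank0 row2 -> HIT
Acc 3: bank1 row2 -> MISS (open row2); precharges=0
Acc 4: bank1 row2 -> HIT
Acc 5: bank1 row4 -> MISS (open row4); precharges=1
Acc 6: bank1 row4 -> HIT
Acc 7: bank0 row3 -> MISS (open row3); precharges=2
Acc 8: bank1 row2 -> MISS (open row2); precharges=3
Acc 9: bank1 row1 -> MISS (open row1); precharges=4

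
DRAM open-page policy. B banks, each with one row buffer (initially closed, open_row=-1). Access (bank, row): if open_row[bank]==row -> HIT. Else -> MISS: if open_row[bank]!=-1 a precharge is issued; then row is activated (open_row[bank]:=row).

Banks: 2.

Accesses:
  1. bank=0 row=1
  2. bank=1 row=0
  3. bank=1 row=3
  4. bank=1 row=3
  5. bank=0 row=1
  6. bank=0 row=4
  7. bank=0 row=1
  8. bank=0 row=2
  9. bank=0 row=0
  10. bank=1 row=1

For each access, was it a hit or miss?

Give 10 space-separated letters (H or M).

Answer: M M M H H M M M M M

Derivation:
Acc 1: bank0 row1 -> MISS (open row1); precharges=0
Acc 2: bank1 row0 -> MISS (open row0); precharges=0
Acc 3: bank1 row3 -> MISS (open row3); precharges=1
Acc 4: bank1 row3 -> HIT
Acc 5: bank0 row1 -> HIT
Acc 6: bank0 row4 -> MISS (open row4); precharges=2
Acc 7: bank0 row1 -> MISS (open row1); precharges=3
Acc 8: bank0 row2 -> MISS (open row2); precharges=4
Acc 9: bank0 row0 -> MISS (open row0); precharges=5
Acc 10: bank1 row1 -> MISS (open row1); precharges=6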